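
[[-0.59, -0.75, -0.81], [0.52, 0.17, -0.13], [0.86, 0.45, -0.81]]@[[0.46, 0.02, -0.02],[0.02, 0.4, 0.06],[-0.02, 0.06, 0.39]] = [[-0.27,-0.36,-0.35], [0.25,0.07,-0.05], [0.42,0.15,-0.31]]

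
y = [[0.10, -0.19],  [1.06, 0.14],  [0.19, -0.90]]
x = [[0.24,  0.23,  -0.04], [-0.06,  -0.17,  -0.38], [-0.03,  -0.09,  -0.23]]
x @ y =[[0.26,0.02],[-0.26,0.33],[-0.14,0.20]]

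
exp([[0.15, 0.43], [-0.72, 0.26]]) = [[0.98, 0.50], [-0.84, 1.11]]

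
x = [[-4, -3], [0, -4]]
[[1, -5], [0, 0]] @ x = [[-4, 17], [0, 0]]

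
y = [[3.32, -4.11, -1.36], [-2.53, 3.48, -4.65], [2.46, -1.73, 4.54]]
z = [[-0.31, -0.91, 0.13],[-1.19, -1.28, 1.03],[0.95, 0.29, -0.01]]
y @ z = [[2.57, 1.85, -3.79],[-7.77, -3.50, 3.3],[5.61, 1.29, -1.51]]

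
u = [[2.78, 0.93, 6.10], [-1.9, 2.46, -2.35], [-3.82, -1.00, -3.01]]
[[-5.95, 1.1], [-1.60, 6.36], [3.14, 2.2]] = u @[[0.21, -1.55], [-1.32, 1.95], [-0.87, 0.59]]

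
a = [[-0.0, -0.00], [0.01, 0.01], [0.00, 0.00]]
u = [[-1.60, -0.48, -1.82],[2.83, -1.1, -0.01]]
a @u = [[0.00, 0.00, 0.00], [0.01, -0.02, -0.02], [0.00, 0.0, 0.0]]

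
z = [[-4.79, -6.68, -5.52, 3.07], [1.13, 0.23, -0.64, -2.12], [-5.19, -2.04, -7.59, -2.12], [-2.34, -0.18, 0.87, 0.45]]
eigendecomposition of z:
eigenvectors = [[(-0.6+0j), 0.70+0.00j, (0.7-0j), (0.15+0j)], [0.00+0.00j, (-0.26-0.27j), (-0.26+0.27j), 0.61+0.00j], [(-0.79+0j), (-0.34+0.1j), (-0.34-0.1j), -0.50+0.00j], [(-0.06+0j), (0.03+0.49j), 0.03-0.49j, (0.6+0j)]]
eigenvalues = [(-11.69+0j), (0.52+3.87j), (0.52-3.87j), (-1.05+0j)]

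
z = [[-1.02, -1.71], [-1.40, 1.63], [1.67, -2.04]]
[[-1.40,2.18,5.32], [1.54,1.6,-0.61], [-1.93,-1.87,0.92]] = z @ [[-0.09, -1.55, -1.88], [0.87, -0.35, -1.99]]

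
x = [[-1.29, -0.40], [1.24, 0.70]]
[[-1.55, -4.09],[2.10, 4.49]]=x @[[0.6,2.62], [1.94,1.77]]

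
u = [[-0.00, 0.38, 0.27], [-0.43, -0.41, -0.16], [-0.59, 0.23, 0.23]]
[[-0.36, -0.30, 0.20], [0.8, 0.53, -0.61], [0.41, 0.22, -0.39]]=u@[[-1.14, -0.81, 0.81], [-0.51, -0.01, 0.81], [-0.63, -1.1, -0.41]]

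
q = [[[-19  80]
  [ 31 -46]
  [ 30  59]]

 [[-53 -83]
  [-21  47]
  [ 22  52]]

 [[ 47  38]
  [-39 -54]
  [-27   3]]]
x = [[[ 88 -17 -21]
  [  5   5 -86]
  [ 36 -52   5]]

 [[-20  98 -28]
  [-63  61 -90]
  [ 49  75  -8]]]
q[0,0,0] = -19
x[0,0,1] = -17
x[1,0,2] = -28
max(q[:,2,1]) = 59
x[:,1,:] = [[5, 5, -86], [-63, 61, -90]]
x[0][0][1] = -17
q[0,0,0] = -19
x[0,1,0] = 5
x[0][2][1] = -52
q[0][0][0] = -19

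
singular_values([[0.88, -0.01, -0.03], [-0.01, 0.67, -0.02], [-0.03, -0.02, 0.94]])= [0.95, 0.87, 0.67]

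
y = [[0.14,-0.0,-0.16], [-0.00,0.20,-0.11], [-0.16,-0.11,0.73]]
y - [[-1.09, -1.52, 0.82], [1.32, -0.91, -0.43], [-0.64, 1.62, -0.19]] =[[1.23, 1.52, -0.98],[-1.32, 1.11, 0.32],[0.48, -1.73, 0.92]]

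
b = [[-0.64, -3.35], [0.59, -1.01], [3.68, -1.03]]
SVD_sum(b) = [[1.25, -1.0], [0.85, -0.68], [2.74, -2.20]] + [[-1.89, -2.35], [-0.26, -0.33], [0.94, 1.17]]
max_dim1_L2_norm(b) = 3.82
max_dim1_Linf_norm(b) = 3.68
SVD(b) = [[0.4, -0.89], [0.27, -0.12], [0.88, 0.44]] @ diag([4.0123310795854215, 3.391872537079316]) @ [[0.78, -0.63], [0.63, 0.78]]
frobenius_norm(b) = 5.25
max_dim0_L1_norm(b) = 5.39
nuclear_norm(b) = 7.40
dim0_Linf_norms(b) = [3.68, 3.35]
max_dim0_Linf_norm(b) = 3.68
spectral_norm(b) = 4.01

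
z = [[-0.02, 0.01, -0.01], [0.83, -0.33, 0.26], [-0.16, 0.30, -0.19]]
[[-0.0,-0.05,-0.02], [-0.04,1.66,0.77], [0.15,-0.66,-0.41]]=z @ [[0.10,  1.33,  0.52],[1.38,  -0.62,  -1.32],[1.29,  1.35,  -0.37]]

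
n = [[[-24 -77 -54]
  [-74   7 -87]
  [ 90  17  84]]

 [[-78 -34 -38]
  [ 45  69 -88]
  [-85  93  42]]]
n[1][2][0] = -85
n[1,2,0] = -85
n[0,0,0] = -24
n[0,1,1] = 7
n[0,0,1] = -77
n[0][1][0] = -74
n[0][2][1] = 17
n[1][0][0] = -78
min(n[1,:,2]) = -88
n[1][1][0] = 45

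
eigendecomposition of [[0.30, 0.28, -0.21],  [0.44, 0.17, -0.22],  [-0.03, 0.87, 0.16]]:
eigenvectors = [[(-0.56+0j), -0.20-0.34j, -0.20+0.34j], [0.24+0.00j, (-0.21-0.36j), (-0.21+0.36j)], [-0.80+0.00j, (-0.82+0j), (-0.82-0j)]]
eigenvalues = [(-0.12+0j), (0.38+0.37j), (0.38-0.37j)]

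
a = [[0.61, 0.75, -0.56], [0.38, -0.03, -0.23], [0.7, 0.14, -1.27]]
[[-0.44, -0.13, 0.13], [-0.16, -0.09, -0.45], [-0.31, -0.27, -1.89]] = a@[[-0.48,-0.16,-0.11], [-0.24,0.06,1.45], [-0.05,0.13,1.59]]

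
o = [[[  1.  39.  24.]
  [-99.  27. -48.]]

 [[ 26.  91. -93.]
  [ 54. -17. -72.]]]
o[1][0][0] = 26.0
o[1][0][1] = 91.0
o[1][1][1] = -17.0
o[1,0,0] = 26.0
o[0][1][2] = -48.0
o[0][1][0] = -99.0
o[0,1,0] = -99.0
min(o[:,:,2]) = -93.0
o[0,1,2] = -48.0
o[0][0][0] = 1.0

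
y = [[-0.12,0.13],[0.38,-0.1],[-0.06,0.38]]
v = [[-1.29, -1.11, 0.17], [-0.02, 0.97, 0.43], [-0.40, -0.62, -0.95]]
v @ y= [[-0.28,0.01],[0.35,0.06],[-0.13,-0.35]]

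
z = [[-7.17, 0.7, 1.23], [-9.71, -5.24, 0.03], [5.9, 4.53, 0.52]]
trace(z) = -11.89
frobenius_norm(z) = 15.19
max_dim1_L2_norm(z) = 11.03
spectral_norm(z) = 14.58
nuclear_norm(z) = 18.96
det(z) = 8.09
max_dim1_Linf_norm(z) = 9.71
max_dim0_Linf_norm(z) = 9.71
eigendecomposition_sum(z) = [[-5.89, 0.08, 0.86], [-21.73, 0.31, 3.18], [15.83, -0.23, -2.31]] + [[-1.27, 0.58, 0.32], [12.01, -5.49, -3.07], [-9.86, 4.51, 2.52]] + [[-0.01, 0.04, 0.04],  [0.02, -0.06, -0.08],  [-0.08, 0.25, 0.31]]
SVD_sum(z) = [[-5.76, -2.54, 0.13], [-10.06, -4.44, 0.22], [6.6, 2.91, -0.15]] + [[-1.4, 3.24, 1.13], [0.34, -0.78, -0.27], [-0.71, 1.64, 0.57]] + [[-0.0, 0.01, -0.03], [0.01, -0.02, 0.08], [0.01, -0.03, 0.09]]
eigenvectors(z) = [[0.21, 0.08, 0.14], [0.79, -0.77, -0.24], [-0.58, 0.63, 0.96]]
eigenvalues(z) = [-7.89, -4.24, 0.24]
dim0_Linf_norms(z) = [9.71, 5.24, 1.23]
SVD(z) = [[-0.43, 0.87, -0.23], [-0.75, -0.21, 0.62], [0.49, 0.44, 0.75]] @ diag([14.583966995399186, 4.248122241325803, 0.1306296285698155]) @ [[0.91, 0.40, -0.02], [-0.38, 0.87, 0.31], [0.14, -0.27, 0.95]]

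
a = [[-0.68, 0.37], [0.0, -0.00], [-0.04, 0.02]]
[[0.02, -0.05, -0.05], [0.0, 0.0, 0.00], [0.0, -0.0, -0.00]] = a @ [[-0.03, 0.06, 0.06],[0.01, -0.02, -0.02]]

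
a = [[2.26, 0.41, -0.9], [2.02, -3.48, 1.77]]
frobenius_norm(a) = 5.04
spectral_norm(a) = 4.42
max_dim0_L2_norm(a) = 3.5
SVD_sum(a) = [[0.26, -0.39, 0.19], [2.25, -3.39, 1.64]] + [[2.0, 0.80, -1.09], [-0.23, -0.09, 0.13]]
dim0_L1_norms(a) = [4.28, 3.89, 2.67]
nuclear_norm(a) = 6.85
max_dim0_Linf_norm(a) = 3.48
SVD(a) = [[0.11, 0.99], [0.99, -0.11]] @ diag([4.416074691445919, 2.4305728377423357]) @ [[0.51, -0.77, 0.37],[0.83, 0.33, -0.45]]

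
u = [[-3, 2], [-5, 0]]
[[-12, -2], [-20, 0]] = u @ [[4, 0], [0, -1]]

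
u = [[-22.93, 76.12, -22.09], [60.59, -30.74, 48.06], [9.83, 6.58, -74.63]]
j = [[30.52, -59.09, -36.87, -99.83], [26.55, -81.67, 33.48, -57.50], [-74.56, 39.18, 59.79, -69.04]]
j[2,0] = -74.56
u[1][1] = -30.74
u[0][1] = 76.12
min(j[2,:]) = -74.56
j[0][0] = 30.52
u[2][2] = -74.63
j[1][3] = -57.5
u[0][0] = -22.93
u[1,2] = 48.06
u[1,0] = 60.59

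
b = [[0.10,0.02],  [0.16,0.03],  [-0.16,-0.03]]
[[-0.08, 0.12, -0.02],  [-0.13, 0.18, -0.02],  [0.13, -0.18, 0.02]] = b@ [[-0.95, 0.98, -0.01],[0.73, 0.90, -0.74]]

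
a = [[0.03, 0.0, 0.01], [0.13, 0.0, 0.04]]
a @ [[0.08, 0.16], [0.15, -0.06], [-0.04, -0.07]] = [[0.0, 0.0], [0.01, 0.02]]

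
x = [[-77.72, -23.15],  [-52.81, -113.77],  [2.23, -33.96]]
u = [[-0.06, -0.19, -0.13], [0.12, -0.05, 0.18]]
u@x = [[14.41, 27.42], [-6.28, -3.20]]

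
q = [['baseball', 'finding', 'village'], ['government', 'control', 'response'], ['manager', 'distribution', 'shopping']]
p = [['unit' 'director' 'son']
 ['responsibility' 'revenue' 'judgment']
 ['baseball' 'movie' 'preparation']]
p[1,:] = ['responsibility', 'revenue', 'judgment']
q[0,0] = 'baseball'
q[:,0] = ['baseball', 'government', 'manager']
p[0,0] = 'unit'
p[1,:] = ['responsibility', 'revenue', 'judgment']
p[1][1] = 'revenue'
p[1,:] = ['responsibility', 'revenue', 'judgment']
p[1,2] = 'judgment'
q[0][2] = 'village'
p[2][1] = 'movie'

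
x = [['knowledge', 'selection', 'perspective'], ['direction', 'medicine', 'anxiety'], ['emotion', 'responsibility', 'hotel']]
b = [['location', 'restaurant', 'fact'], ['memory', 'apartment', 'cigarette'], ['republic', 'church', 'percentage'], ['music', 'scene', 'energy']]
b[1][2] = 'cigarette'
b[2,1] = 'church'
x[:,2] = ['perspective', 'anxiety', 'hotel']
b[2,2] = 'percentage'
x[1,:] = ['direction', 'medicine', 'anxiety']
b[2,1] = 'church'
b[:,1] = ['restaurant', 'apartment', 'church', 'scene']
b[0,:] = ['location', 'restaurant', 'fact']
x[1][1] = 'medicine'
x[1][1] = 'medicine'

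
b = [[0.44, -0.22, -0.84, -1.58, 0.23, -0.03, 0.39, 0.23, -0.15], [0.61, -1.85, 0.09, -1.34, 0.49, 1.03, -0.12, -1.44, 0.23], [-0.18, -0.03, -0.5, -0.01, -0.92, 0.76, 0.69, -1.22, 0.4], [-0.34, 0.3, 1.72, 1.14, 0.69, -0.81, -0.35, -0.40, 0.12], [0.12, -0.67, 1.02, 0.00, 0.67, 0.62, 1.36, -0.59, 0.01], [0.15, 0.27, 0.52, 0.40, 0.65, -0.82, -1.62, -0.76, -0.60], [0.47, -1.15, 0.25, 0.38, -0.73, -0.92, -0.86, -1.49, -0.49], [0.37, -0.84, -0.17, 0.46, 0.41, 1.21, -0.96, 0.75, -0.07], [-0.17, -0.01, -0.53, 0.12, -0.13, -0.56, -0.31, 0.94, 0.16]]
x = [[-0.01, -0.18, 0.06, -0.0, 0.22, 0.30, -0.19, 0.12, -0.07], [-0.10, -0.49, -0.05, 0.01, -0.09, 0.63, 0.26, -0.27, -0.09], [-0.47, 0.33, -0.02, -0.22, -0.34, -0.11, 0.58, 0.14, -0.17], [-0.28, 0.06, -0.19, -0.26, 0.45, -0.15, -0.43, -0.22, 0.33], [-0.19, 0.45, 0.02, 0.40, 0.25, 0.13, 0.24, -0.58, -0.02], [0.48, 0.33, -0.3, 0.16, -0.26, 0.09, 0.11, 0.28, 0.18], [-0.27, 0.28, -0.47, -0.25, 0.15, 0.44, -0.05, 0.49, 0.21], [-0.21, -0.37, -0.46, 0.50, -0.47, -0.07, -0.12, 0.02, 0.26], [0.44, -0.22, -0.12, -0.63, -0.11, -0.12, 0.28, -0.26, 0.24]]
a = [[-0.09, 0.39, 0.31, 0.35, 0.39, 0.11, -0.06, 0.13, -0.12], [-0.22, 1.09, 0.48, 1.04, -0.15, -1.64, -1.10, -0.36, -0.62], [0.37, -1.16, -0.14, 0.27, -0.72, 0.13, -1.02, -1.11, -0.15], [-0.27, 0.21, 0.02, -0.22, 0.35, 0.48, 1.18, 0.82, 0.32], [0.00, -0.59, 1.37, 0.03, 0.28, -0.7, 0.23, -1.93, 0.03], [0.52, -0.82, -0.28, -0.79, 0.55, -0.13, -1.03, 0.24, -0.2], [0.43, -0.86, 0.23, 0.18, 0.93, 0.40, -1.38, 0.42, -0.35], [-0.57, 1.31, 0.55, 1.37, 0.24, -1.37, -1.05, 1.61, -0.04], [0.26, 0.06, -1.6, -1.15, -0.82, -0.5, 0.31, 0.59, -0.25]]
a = x @ b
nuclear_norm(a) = 14.96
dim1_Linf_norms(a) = [0.39, 1.64, 1.16, 1.18, 1.93, 1.03, 1.38, 1.61, 1.6]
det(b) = -2.55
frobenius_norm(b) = 6.66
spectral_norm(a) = 3.98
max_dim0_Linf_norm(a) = 1.93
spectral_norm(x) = 1.13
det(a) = 0.00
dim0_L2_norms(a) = [1.06, 2.49, 2.28, 2.28, 1.67, 2.4, 2.8, 2.99, 0.87]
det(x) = 0.00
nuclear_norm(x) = 6.97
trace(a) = 0.77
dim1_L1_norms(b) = [4.11, 7.2, 4.71, 5.87, 5.06, 5.79, 6.74, 5.24, 2.93]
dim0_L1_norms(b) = [2.85, 5.34, 5.64, 5.43, 4.92, 6.76, 6.66, 7.82, 2.23]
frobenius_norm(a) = 6.62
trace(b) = -0.87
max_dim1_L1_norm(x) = 2.61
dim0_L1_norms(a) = [2.73, 6.49, 4.98, 5.4, 4.43, 5.46, 7.36, 7.21, 2.08]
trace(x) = -0.23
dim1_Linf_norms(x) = [0.3, 0.63, 0.58, 0.45, 0.58, 0.48, 0.49, 0.5, 0.63]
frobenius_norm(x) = 2.64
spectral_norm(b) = 3.80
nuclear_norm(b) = 16.31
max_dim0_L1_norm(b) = 7.82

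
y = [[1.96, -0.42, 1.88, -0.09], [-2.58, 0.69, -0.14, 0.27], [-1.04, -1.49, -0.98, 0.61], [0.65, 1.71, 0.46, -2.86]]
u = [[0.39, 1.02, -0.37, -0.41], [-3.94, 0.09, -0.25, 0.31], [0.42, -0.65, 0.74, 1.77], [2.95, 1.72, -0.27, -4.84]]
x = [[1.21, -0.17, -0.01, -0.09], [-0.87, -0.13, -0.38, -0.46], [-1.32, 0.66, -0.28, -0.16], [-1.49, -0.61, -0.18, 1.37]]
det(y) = -17.34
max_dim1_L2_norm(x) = 2.12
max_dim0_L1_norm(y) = 6.23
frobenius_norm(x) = 3.07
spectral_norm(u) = 6.60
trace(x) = 2.17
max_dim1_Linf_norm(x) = 1.49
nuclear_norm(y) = 9.79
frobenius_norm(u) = 7.53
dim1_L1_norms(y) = [4.35, 3.68, 4.12, 5.68]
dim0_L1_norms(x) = [4.89, 1.57, 0.85, 2.08]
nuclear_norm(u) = 11.40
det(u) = -8.94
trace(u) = -3.62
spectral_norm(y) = 4.21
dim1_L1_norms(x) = [1.48, 1.84, 2.42, 3.65]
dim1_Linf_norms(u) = [1.02, 3.94, 1.77, 4.84]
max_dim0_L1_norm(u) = 7.7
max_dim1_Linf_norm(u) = 4.84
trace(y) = -1.19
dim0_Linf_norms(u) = [3.94, 1.72, 0.74, 4.84]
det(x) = 0.52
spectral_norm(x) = 2.61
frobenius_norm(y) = 5.58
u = y @ x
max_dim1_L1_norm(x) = 3.65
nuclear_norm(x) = 4.91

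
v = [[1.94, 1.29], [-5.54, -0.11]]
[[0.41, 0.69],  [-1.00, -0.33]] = v @ [[0.18, 0.05], [0.05, 0.46]]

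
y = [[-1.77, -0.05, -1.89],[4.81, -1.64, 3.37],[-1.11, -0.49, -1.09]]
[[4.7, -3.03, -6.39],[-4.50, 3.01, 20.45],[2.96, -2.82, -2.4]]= y@ [[1.49, 0.82, 2.13],[-0.82, 2.17, -3.2],[-3.86, 0.78, 1.47]]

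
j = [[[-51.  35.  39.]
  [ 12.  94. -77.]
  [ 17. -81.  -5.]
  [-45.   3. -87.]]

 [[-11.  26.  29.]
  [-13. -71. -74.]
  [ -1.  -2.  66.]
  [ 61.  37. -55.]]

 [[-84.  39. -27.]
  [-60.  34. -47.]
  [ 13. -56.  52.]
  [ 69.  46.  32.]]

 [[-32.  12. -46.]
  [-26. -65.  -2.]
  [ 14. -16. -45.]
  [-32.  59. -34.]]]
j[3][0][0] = -32.0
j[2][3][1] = 46.0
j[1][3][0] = 61.0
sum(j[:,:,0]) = -169.0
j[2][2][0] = 13.0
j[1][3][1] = 37.0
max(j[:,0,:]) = 39.0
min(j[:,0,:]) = -84.0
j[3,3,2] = -34.0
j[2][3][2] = 32.0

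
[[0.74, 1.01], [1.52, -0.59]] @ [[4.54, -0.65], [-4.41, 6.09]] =[[-1.09, 5.67],[9.5, -4.58]]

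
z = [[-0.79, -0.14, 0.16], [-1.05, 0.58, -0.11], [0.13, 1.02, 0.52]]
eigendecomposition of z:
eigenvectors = [[0.77+0.00j, 0.07-0.06j, (0.07+0.06j)], [(0.49+0j), (0.09+0.4j), 0.09-0.40j], [(-0.41+0j), 0.90+0.00j, (0.9-0j)]]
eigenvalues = [(-0.96+0j), (0.64+0.45j), (0.64-0.45j)]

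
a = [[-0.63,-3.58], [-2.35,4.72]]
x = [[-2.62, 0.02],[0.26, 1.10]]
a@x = [[0.72, -3.95], [7.38, 5.14]]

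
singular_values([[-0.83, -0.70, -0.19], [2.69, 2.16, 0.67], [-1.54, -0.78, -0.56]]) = [4.09, 0.39, 0.0]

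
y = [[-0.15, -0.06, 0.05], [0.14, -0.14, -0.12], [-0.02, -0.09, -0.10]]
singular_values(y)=[0.26, 0.17, 0.05]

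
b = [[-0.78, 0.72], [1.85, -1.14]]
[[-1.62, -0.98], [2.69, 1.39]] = b@[[0.21,-0.28], [-2.02,-1.67]]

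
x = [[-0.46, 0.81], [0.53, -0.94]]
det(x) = 0.00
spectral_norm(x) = 1.43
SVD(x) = [[-0.65, 0.76], [0.76, 0.65]] @ diag([1.4255508658493135, 0.0021745979566663567]) @ [[0.49,-0.87], [-0.87,-0.49]]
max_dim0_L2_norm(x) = 1.24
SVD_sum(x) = [[-0.46, 0.81], [0.53, -0.94]] + [[-0.0, -0.00], [-0.00, -0.00]]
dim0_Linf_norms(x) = [0.53, 0.94]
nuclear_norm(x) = 1.43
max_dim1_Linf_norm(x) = 0.94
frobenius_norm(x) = 1.43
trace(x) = -1.40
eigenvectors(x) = [[0.87, -0.65],[0.49, 0.76]]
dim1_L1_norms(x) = [1.27, 1.47]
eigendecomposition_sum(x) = [[-0.00, -0.0], [-0.00, -0.0]] + [[-0.46, 0.81],[0.53, -0.94]]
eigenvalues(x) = [-0.0, -1.4]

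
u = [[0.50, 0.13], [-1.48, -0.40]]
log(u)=[[0.01-5.46j, 0.71-2.03j], [(-8.04+23.13j), (-4.88+8.6j)]]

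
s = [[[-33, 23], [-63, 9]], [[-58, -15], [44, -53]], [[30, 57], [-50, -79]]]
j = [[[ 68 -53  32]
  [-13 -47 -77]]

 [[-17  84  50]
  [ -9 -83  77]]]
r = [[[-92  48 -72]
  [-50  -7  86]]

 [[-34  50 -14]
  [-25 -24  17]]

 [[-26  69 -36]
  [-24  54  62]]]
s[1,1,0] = 44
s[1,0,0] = -58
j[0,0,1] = -53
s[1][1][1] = -53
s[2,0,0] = 30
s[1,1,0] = 44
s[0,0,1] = 23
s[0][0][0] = -33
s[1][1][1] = -53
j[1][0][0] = -17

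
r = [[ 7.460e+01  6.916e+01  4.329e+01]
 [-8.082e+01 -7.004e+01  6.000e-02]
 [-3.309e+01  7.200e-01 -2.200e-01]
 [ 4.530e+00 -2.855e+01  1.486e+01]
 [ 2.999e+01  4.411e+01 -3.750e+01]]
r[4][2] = -37.5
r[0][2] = 43.29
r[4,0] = 29.99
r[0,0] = 74.6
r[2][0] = -33.09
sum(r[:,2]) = 20.490000000000002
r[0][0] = 74.6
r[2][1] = 0.72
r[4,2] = -37.5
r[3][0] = 4.53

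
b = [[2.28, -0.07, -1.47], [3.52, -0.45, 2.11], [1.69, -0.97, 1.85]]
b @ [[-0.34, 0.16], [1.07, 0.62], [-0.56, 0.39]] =[[-0.03, -0.25], [-2.86, 1.11], [-2.65, 0.39]]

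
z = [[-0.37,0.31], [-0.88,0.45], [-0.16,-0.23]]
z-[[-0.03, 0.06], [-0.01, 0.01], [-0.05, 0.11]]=[[-0.34, 0.25], [-0.87, 0.44], [-0.11, -0.34]]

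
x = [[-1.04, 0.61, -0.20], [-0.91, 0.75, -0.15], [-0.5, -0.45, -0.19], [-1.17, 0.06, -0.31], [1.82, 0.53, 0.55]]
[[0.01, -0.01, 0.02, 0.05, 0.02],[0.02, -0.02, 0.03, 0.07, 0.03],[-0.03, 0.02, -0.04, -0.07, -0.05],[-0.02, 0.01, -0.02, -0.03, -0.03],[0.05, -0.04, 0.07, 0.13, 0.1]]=x@[[0.00,0.02,0.03,0.01,0.05],[0.04,-0.02,0.07,0.12,0.09],[0.06,-0.12,-0.04,0.08,-0.07]]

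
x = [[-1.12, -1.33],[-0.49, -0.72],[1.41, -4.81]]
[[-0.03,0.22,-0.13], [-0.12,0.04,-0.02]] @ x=[[-0.26, 0.51], [0.09, 0.23]]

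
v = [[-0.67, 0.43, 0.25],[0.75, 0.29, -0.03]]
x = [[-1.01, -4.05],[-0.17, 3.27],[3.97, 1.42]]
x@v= [[-2.36, -1.61, -0.13], [2.57, 0.88, -0.14], [-1.59, 2.12, 0.95]]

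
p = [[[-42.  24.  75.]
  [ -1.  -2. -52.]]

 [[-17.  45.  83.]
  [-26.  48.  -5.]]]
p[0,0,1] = 24.0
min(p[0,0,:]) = -42.0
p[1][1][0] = -26.0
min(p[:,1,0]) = -26.0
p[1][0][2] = 83.0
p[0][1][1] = -2.0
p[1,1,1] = 48.0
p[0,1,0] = -1.0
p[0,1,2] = -52.0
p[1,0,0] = -17.0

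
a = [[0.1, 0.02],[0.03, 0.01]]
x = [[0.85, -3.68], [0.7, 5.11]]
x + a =[[0.95, -3.66], [0.73, 5.12]]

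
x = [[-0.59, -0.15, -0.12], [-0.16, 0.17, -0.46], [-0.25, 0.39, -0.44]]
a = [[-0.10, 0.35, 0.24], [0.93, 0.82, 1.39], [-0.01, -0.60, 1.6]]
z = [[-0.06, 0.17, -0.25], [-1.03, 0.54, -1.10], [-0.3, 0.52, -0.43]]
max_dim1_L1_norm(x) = 1.08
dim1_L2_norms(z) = [0.31, 1.6, 0.74]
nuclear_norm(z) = 2.17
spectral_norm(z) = 1.76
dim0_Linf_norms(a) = [0.93, 0.82, 1.6]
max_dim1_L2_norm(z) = 1.6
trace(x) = -0.86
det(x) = -0.07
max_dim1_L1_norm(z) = 2.67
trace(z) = 0.05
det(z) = 0.05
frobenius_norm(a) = 2.57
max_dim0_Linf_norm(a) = 1.6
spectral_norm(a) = 2.23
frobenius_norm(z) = 1.79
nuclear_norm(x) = 1.55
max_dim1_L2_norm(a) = 1.86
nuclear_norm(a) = 3.77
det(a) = -0.87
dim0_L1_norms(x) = [1.0, 0.71, 1.02]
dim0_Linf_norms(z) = [1.03, 0.54, 1.1]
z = a @ x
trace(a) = 2.32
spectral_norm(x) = 0.87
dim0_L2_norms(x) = [0.66, 0.45, 0.65]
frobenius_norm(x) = 1.03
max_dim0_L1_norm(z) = 1.78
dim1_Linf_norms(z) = [0.25, 1.1, 0.52]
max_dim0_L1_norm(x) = 1.02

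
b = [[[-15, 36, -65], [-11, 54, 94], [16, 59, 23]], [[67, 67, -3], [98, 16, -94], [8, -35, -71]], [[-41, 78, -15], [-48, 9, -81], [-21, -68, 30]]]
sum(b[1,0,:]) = 131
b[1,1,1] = 16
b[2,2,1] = -68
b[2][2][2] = 30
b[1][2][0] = 8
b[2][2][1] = -68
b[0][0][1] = 36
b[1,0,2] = -3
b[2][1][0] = -48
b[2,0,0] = -41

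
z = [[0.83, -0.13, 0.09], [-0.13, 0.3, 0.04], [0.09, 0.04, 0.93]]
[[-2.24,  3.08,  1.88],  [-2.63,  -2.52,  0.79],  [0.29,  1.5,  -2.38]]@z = [[-2.09, 1.29, 1.67],[-1.78, -0.38, 0.40],[-0.17, 0.32, -2.13]]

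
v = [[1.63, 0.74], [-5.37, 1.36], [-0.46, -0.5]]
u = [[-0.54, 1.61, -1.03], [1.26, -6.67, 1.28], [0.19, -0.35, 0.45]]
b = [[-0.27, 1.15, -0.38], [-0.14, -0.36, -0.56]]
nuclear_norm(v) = 6.96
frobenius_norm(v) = 5.86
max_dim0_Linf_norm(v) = 5.37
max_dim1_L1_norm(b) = 1.8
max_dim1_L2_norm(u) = 6.91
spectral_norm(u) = 7.17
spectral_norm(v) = 5.73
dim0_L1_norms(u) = [1.99, 8.63, 2.76]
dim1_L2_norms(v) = [1.79, 5.54, 0.68]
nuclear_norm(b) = 1.91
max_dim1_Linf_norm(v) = 5.37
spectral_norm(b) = 1.25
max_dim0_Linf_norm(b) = 1.15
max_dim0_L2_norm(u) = 6.87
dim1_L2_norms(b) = [1.24, 0.68]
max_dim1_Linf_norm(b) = 1.15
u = v @ b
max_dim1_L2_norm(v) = 5.54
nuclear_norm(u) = 7.98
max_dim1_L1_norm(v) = 6.73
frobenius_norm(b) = 1.42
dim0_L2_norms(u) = [1.38, 6.87, 1.7]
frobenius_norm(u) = 7.21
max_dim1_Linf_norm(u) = 6.67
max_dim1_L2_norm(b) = 1.24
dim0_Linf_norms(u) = [1.26, 6.67, 1.28]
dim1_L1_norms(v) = [2.37, 6.73, 0.96]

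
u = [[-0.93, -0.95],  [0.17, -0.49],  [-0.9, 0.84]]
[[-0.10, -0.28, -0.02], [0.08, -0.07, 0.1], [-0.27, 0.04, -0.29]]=u@[[0.21, 0.12, 0.18], [-0.1, 0.18, -0.15]]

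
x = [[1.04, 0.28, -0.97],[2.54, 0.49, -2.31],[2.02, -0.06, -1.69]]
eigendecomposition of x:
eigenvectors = [[-0.24, -0.63, -0.42], [-0.66, -0.24, -0.86], [-0.71, -0.74, -0.31]]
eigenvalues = [-1.07, 0.0, 0.91]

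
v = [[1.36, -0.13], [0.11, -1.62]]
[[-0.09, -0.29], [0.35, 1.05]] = v @ [[-0.09,-0.28], [-0.22,-0.67]]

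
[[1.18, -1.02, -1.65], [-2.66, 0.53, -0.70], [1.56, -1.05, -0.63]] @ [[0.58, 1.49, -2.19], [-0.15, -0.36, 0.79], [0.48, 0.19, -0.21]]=[[0.05, 1.81, -3.04], [-1.96, -4.29, 6.39], [0.76, 2.58, -4.11]]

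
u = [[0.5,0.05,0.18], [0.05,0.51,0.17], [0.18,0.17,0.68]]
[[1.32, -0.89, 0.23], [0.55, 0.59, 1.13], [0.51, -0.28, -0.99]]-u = [[0.82,-0.94,0.05], [0.50,0.08,0.96], [0.33,-0.45,-1.67]]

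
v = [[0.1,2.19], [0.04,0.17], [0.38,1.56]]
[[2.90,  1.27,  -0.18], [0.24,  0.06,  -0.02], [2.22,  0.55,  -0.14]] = v @ [[0.5, -1.13, -0.04], [1.3, 0.63, -0.08]]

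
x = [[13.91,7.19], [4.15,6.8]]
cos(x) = [[-0.48, 0.21], [0.12, -0.68]]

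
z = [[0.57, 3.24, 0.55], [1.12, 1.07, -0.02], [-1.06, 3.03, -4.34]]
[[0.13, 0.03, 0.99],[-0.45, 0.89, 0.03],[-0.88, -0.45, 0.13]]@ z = [[-0.94,3.45,-4.23], [0.71,-0.41,-0.40], [-1.14,-2.94,-1.04]]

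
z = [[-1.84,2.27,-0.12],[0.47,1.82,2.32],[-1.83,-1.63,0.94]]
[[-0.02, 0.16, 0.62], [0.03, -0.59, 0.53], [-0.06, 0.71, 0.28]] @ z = [[-1.02, -0.76, 0.96], [-1.3, -1.87, -0.87], [-0.07, 0.70, 1.92]]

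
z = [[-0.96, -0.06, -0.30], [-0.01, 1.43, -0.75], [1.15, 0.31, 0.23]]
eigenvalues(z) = [-0.54, -0.01, 1.25]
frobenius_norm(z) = 2.26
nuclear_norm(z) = 3.19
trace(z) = 0.70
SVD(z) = [[0.19,0.62,0.76], [-0.9,0.41,-0.11], [-0.38,-0.67,0.64]] @ diag([1.638675899822864, 1.5520740421844126, 0.002731834011127258]) @ [[-0.37, -0.87, 0.33],[-0.88, 0.22, -0.42],[0.29, -0.44, -0.85]]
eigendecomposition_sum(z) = [[-1.00, 0.03, -0.36], [0.48, -0.01, 0.18], [1.29, -0.03, 0.47]] + [[0.01, -0.00, 0.01], [-0.01, 0.0, -0.01], [-0.03, 0.0, -0.02]] + [[0.03, -0.09, 0.05],[-0.48, 1.44, -0.91],[-0.11, 0.34, -0.22]]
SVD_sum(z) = [[-0.12, -0.27, 0.1], [0.55, 1.29, -0.48], [0.23, 0.54, -0.2]] + [[-0.84,  0.21,  -0.4],[-0.56,  0.14,  -0.27],[0.92,  -0.23,  0.43]] + [[0.00, -0.0, -0.0], [-0.00, 0.00, 0.0], [0.00, -0.0, -0.0]]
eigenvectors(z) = [[0.59, -0.3, -0.06], [-0.29, 0.44, 0.97], [-0.76, 0.85, 0.23]]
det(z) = 0.01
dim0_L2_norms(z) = [1.5, 1.46, 0.84]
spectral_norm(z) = 1.64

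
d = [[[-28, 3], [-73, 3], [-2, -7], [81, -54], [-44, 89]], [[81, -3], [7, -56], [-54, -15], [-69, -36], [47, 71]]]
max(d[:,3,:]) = 81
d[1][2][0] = -54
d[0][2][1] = -7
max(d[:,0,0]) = 81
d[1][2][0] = -54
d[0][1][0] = -73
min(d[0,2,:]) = -7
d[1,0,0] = 81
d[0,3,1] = -54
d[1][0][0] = 81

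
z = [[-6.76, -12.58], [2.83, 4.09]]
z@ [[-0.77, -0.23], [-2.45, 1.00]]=[[36.03, -11.03], [-12.20, 3.44]]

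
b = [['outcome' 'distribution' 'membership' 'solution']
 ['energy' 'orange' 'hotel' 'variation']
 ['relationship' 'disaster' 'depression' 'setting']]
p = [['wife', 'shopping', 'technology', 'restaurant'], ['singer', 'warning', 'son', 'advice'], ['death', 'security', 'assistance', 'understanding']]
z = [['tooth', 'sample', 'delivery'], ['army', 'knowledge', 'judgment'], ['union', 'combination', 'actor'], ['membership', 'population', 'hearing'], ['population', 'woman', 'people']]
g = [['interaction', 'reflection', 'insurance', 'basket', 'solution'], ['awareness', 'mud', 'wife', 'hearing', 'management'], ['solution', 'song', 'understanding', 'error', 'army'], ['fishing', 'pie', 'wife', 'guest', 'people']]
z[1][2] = 'judgment'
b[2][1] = 'disaster'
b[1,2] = 'hotel'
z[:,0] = ['tooth', 'army', 'union', 'membership', 'population']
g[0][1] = 'reflection'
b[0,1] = 'distribution'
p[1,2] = 'son'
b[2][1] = 'disaster'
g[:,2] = ['insurance', 'wife', 'understanding', 'wife']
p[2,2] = 'assistance'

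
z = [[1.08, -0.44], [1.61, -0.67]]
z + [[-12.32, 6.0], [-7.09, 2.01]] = [[-11.24, 5.56], [-5.48, 1.34]]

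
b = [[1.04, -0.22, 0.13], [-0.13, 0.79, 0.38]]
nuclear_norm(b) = 1.94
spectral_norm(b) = 1.13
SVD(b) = [[-0.89, 0.46], [0.46, 0.89]] @ diag([1.132464976699518, 0.8061160440959853]) @ [[-0.87, 0.5, 0.05], [0.45, 0.74, 0.49]]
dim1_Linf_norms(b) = [1.04, 0.79]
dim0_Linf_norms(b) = [1.04, 0.79, 0.38]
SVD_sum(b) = [[0.87, -0.5, -0.05], [-0.45, 0.26, 0.03]] + [[0.17, 0.28, 0.18], [0.32, 0.53, 0.35]]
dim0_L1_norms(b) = [1.17, 1.01, 0.51]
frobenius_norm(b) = 1.39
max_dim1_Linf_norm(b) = 1.04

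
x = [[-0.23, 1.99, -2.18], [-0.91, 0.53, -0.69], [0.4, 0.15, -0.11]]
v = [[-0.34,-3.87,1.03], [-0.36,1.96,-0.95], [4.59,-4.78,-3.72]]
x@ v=[[-10.64, 15.21, 5.98], [-3.05, 7.86, 1.13], [-0.69, -0.73, 0.68]]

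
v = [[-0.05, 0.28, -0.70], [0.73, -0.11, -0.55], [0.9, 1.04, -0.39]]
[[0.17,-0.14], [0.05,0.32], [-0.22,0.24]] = v @ [[-0.18, 0.49], [-0.16, -0.16], [-0.29, 0.1]]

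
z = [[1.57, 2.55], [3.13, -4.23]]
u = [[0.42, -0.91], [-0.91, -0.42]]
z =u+[[1.15, 3.46], [4.04, -3.81]]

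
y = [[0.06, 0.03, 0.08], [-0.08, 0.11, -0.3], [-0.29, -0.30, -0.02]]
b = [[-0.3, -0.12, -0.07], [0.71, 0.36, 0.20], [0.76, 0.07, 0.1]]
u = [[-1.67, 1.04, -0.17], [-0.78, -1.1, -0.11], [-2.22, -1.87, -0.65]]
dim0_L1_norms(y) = [0.43, 0.44, 0.4]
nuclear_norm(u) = 5.35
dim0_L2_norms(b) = [1.08, 0.39, 0.23]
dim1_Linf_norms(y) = [0.08, 0.3, 0.3]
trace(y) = 0.15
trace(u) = -3.42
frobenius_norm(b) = 1.17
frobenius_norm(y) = 0.54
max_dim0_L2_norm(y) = 0.32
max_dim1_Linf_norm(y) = 0.3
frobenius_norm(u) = 3.82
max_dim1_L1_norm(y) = 0.61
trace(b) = 0.16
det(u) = -0.96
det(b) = -0.00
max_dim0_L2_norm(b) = 1.08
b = y @ u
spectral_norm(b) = 1.15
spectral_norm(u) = 3.32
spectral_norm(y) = 0.42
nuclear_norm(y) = 0.77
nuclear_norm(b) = 1.37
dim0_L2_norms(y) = [0.31, 0.32, 0.31]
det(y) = 0.00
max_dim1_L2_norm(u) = 2.97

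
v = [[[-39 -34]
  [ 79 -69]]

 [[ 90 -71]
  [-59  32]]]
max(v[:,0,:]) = 90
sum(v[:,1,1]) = -37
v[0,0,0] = -39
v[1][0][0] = 90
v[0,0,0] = -39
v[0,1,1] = -69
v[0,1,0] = 79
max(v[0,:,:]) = 79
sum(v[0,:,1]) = -103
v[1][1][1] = 32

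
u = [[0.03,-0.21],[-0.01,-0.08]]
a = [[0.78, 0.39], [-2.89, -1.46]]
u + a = [[0.81, 0.18],  [-2.90, -1.54]]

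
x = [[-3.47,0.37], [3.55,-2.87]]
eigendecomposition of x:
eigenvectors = [[-0.39, -0.24], [0.92, -0.97]]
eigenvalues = [-4.35, -1.99]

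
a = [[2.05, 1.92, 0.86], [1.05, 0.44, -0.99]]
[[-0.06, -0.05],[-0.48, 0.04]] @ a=[[-0.18, -0.14, -0.0], [-0.94, -0.9, -0.45]]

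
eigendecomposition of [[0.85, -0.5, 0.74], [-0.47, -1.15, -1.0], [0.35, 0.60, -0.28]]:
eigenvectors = [[0.96+0.00j, (0.23+0.32j), 0.23-0.32j], [(-0.26+0j), (0.67+0j), (0.67-0j)], [0.13+0.00j, (-0.32-0.54j), -0.32+0.54j]]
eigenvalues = [(1.09+0j), (-0.83+0.57j), (-0.83-0.57j)]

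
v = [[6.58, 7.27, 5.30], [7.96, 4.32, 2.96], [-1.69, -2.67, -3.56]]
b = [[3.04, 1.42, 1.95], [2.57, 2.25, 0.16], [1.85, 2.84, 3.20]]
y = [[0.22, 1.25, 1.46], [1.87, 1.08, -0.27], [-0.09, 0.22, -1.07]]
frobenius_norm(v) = 15.42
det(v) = 46.51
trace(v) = 7.34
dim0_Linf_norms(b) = [3.04, 2.84, 3.2]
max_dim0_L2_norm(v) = 10.46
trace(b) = 8.49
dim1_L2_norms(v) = [11.15, 9.53, 4.76]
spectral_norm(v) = 15.05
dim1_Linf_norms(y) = [1.46, 1.87, 1.07]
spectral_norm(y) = 2.40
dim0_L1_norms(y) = [2.18, 2.55, 2.8]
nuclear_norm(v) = 19.22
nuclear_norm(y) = 4.94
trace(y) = 0.23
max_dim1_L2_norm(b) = 4.66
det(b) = 15.36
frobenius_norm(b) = 6.96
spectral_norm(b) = 6.56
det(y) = 3.03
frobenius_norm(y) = 3.11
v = y @ b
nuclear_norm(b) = 9.74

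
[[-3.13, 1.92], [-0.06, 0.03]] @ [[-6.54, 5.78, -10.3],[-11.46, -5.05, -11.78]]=[[-1.53, -27.79, 9.62], [0.05, -0.5, 0.26]]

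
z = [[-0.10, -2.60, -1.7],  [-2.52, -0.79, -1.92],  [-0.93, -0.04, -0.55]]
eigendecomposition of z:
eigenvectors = [[-0.65,-0.81,-0.43], [-0.73,0.52,-0.48], [-0.21,0.27,0.76]]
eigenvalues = [-3.58, 2.14, -0.0]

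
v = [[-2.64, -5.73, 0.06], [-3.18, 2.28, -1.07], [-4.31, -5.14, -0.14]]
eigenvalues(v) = [-5.79, 0.24, 5.05]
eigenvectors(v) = [[0.58, 0.24, 0.57], [0.33, -0.13, -0.77], [0.74, -0.96, 0.28]]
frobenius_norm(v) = 10.06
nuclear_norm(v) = 13.54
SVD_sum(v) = [[-3.33, -5.29, -0.02], [0.12, 0.19, 0.0], [-3.54, -5.62, -0.02]] + [[0.67, -0.42, 0.21], [-3.31, 2.09, -1.02], [-0.74, 0.47, -0.23]] + [[0.03, -0.02, -0.12], [0.01, -0.01, -0.05], [-0.03, 0.02, 0.11]]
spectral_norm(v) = 9.13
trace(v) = -0.50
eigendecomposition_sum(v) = [[-3.55, -2.84, -0.50], [-2.00, -1.60, -0.28], [-4.53, -3.62, -0.64]] + [[0.05, 0.02, -0.05],[-0.03, -0.01, 0.03],[-0.21, -0.08, 0.20]] + [[0.86, -2.91, 0.61], [-1.15, 3.89, -0.82], [0.43, -1.44, 0.3]]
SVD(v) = [[-0.69, 0.19, -0.7], [0.03, -0.96, -0.29], [-0.73, -0.21, 0.65]] @ diag([9.130077510790228, 4.229239515980745, 0.1797714199462353]) @ [[0.53, 0.85, 0.0],[0.82, -0.52, 0.25],[-0.22, 0.13, 0.97]]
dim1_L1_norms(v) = [8.43, 6.53, 9.59]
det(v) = -6.94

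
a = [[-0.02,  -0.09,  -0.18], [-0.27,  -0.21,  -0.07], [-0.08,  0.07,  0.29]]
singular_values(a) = [0.4, 0.31, 0.0]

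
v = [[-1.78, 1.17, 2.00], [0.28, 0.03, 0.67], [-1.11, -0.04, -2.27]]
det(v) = -0.009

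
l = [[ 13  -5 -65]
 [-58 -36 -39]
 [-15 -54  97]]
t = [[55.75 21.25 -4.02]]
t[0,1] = 21.25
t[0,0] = 55.75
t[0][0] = 55.75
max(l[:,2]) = 97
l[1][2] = -39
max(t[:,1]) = 21.25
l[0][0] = 13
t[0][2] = -4.02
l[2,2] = 97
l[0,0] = 13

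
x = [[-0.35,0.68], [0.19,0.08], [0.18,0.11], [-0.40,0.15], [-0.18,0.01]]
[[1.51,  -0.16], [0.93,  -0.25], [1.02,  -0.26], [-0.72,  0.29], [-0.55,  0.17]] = x@[[3.26, -1.01], [3.9, -0.75]]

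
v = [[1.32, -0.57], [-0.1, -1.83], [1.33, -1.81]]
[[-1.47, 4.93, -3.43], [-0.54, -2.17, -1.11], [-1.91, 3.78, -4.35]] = v@[[-0.96, 4.15, -2.28], [0.35, 0.96, 0.73]]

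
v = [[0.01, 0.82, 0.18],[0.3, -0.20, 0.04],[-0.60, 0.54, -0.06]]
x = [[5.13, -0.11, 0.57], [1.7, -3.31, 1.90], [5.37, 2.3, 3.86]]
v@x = [[2.41, -2.30, 2.26],[1.41, 0.72, -0.05],[-2.48, -1.86, 0.45]]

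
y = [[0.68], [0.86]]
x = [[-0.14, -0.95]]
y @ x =[[-0.10, -0.65], [-0.12, -0.82]]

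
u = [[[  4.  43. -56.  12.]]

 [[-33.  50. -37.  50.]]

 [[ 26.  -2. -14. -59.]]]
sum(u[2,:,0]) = 26.0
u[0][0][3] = 12.0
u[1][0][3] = 50.0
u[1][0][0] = -33.0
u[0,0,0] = 4.0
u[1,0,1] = 50.0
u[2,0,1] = -2.0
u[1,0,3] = 50.0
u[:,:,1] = [[43.0], [50.0], [-2.0]]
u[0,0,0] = 4.0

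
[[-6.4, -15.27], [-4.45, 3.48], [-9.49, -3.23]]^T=[[-6.40, -4.45, -9.49], [-15.27, 3.48, -3.23]]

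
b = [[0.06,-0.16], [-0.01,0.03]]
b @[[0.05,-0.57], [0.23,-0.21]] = [[-0.03, -0.0], [0.01, -0.00]]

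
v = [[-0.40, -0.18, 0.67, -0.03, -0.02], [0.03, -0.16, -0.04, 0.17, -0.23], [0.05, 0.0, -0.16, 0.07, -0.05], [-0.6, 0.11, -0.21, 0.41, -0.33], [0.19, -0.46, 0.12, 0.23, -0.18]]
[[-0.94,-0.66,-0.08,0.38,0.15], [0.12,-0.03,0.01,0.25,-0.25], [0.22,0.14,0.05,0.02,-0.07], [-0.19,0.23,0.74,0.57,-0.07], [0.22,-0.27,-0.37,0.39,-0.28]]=v @[[0.66, -0.10, -0.76, -0.63, -0.58], [-0.47, 0.23, 0.52, -0.77, -0.18], [-1.11, -0.98, -0.45, -0.01, -0.16], [0.28, -0.06, -0.09, 0.38, -0.28], [0.27, 0.10, -0.51, -0.37, 0.95]]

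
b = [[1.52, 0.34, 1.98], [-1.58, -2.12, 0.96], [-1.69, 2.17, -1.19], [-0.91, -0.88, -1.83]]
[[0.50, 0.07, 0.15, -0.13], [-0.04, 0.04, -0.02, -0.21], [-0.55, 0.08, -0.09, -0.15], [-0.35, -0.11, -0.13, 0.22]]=b @ [[0.17, -0.04, 0.03, 0.12], [-0.05, 0.04, 0.01, -0.06], [0.13, 0.06, 0.05, -0.15]]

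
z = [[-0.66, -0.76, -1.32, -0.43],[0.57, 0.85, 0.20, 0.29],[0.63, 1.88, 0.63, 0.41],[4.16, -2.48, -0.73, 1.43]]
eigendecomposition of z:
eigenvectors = [[(0.01-0.26j), 0.01+0.26j, -0.37+0.00j, -0.37-0.00j],[-0.08+0.13j, -0.08-0.13j, -0.04-0.01j, -0.04+0.01j],[(-0.03+0.27j), (-0.03-0.27j), (-0.1+0.01j), -0.10-0.01j],[(-0.91+0j), (-0.91-0j), (0.92+0j), 0.92-0.00j]]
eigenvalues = [(1.16+1.8j), (1.16-1.8j), (-0.03+0.03j), (-0.03-0.03j)]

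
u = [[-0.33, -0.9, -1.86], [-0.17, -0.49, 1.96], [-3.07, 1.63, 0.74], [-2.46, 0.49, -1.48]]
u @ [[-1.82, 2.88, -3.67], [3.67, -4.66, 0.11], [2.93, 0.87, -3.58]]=[[-8.15, 1.63, 7.77], [4.25, 3.5, -6.45], [13.74, -15.79, 8.80], [1.94, -10.66, 14.38]]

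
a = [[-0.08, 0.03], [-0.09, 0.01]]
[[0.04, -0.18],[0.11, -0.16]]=a @ [[-1.58, 1.58], [-2.95, -1.65]]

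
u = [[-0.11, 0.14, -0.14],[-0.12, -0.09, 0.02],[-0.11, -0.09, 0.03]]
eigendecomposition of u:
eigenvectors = [[-0.13+0.23j,-0.13-0.23j,(-0.32+0j)], [-0.72+0.00j,(-0.72-0j),0.51+0.00j], [-0.64+0.01j,-0.64-0.01j,(0.8+0j)]]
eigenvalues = [(-0.09+0.04j), (-0.09-0.04j), (0.02+0j)]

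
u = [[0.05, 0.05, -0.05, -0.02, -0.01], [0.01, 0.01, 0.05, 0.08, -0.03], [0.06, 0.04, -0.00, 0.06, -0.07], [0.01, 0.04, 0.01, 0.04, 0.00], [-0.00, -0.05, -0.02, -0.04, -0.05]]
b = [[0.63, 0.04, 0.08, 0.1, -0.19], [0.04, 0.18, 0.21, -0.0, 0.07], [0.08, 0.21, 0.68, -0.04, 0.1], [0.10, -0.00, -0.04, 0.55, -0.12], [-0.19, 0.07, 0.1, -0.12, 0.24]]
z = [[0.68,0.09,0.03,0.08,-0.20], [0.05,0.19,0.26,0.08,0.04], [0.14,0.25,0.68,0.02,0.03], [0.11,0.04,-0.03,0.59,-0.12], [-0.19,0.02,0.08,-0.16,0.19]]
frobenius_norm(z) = 1.29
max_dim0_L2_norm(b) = 0.72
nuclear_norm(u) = 0.35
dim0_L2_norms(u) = [0.08, 0.09, 0.07, 0.12, 0.09]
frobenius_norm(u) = 0.21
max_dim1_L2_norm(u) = 0.12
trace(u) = 0.05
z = b + u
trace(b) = 2.28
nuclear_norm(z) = 2.34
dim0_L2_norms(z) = [0.73, 0.33, 0.73, 0.62, 0.3]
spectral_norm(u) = 0.15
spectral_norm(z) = 0.89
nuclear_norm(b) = 2.28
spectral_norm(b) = 0.80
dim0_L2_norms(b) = [0.67, 0.29, 0.72, 0.57, 0.35]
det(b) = 0.00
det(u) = -0.00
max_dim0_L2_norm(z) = 0.73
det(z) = 0.00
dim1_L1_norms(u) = [0.18, 0.18, 0.23, 0.1, 0.16]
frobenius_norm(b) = 1.23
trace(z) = 2.33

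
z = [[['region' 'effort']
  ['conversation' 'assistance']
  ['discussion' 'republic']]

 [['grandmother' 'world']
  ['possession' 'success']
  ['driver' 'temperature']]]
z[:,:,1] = [['effort', 'assistance', 'republic'], ['world', 'success', 'temperature']]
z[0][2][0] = 'discussion'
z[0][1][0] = 'conversation'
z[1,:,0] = ['grandmother', 'possession', 'driver']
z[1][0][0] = 'grandmother'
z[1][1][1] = 'success'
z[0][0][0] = 'region'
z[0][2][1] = 'republic'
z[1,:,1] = ['world', 'success', 'temperature']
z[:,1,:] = [['conversation', 'assistance'], ['possession', 'success']]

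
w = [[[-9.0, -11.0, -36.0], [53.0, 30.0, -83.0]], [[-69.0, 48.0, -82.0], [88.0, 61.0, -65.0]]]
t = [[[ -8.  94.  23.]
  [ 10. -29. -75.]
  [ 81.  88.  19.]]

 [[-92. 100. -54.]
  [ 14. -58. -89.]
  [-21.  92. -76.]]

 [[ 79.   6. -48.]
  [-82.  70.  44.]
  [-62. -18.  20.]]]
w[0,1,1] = 30.0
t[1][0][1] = 100.0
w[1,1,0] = 88.0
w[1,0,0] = -69.0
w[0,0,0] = -9.0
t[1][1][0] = 14.0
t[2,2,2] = 20.0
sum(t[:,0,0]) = -21.0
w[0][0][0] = -9.0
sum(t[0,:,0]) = 83.0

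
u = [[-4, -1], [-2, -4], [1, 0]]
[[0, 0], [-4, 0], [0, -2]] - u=[[4, 1], [-2, 4], [-1, -2]]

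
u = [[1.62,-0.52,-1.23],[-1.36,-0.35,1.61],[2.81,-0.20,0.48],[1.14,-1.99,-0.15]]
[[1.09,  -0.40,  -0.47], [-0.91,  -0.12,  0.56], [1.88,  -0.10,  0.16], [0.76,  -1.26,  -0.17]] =u @ [[0.67, -0.00, -0.0], [-0.00, 0.63, 0.06], [-0.0, 0.06, 0.36]]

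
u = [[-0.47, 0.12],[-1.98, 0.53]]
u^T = [[-0.47, -1.98], [0.12, 0.53]]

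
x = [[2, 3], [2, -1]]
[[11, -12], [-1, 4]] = x @ [[1, 0], [3, -4]]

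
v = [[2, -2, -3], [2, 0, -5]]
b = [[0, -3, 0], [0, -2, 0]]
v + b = [[2, -5, -3], [2, -2, -5]]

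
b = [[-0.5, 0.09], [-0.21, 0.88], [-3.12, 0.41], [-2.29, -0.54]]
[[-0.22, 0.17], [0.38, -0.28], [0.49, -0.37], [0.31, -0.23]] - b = [[0.28,0.08], [0.59,-1.16], [3.61,-0.78], [2.60,0.31]]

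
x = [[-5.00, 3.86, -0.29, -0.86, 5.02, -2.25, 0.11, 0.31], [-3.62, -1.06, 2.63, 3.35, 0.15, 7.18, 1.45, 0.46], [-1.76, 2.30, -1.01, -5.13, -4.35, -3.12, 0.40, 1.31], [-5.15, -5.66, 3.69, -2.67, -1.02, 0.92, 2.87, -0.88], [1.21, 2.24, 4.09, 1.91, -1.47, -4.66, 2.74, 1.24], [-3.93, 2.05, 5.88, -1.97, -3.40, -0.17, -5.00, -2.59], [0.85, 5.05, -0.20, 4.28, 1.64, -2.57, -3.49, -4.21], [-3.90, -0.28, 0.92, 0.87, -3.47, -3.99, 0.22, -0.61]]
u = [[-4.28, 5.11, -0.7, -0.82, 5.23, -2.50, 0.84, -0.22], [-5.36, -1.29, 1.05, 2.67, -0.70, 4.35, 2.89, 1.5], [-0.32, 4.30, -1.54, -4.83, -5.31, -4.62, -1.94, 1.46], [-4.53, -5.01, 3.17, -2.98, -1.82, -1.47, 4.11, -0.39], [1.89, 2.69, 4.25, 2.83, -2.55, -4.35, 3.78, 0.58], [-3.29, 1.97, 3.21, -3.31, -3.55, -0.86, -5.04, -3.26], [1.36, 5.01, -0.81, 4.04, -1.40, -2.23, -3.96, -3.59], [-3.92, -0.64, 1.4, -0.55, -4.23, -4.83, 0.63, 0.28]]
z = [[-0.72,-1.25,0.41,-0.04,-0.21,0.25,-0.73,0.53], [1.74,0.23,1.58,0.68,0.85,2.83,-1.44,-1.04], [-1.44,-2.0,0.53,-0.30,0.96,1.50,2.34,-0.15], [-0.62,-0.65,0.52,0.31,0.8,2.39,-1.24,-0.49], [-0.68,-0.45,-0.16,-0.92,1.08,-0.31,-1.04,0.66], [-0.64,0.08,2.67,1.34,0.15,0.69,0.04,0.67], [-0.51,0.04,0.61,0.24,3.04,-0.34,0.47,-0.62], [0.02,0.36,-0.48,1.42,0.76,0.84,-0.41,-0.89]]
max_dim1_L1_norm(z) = 10.39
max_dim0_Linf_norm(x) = 7.18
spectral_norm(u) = 14.18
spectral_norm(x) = 13.09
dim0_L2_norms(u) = [9.96, 10.39, 6.71, 8.69, 9.92, 9.83, 9.25, 5.34]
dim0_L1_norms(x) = [25.42, 22.5, 18.71, 21.04, 20.52, 24.86, 16.28, 11.61]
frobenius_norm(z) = 8.68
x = z + u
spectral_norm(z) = 5.47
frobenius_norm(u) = 25.24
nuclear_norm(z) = 20.78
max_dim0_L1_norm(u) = 26.02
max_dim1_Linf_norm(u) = 5.36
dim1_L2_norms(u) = [8.94, 8.28, 9.99, 9.33, 8.77, 9.24, 8.91, 7.73]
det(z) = -149.01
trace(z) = 1.70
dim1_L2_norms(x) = [8.43, 9.29, 8.14, 9.5, 7.73, 10.07, 9.15, 6.73]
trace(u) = -17.18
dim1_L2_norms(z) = [1.78, 4.23, 3.89, 3.05, 2.08, 3.21, 3.26, 2.15]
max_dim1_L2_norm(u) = 9.99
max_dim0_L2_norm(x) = 10.56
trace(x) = -15.48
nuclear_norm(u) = 63.36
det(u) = 3061970.29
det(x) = 3668372.24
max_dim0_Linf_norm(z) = 3.04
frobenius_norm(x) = 24.58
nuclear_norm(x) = 62.53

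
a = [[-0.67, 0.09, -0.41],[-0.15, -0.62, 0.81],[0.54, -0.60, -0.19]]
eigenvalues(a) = [(-0.64+0j), (-0.42+0.82j), (-0.42-0.82j)]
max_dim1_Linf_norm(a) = 0.81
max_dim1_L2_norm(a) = 1.03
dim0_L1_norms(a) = [1.36, 1.31, 1.41]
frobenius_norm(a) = 1.54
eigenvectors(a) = [[(0.7+0j), (0.3+0.11j), 0.30-0.11j], [0.71+0.00j, (-0.67+0j), -0.67-0.00j], [0.11+0.00j, (-0.11-0.66j), (-0.11+0.66j)]]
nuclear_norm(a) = 2.56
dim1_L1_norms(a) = [1.17, 1.58, 1.33]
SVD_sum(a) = [[-0.23, 0.39, -0.37], [0.34, -0.57, 0.55], [0.19, -0.32, 0.31]] + [[-0.27, 0.02, 0.18], [-0.45, 0.03, 0.31], [0.48, -0.03, -0.33]] + [[-0.17, -0.31, -0.22],[-0.04, -0.07, -0.05],[-0.13, -0.24, -0.17]]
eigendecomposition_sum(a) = [[-0.44+0.00j, (-0.18+0j), (-0.07+0j)],[(-0.45+0j), -0.19+0.00j, -0.07+0.00j],[-0.07+0.00j, -0.03+0.00j, -0.01+0.00j]] + [[(-0.11+0.1j),(0.14-0.08j),(-0.17-0.15j)],[(0.15-0.29j),(-0.22+0.25j),(0.44+0.17j)],[(0.3+0.1j),-0.29-0.17j,(-0.09+0.46j)]] + [[(-0.11-0.1j), (0.14+0.08j), (-0.17+0.15j)], [0.15+0.29j, -0.22-0.25j, (0.44-0.17j)], [0.30-0.10j, (-0.29+0.17j), -0.09-0.46j]]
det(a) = -0.54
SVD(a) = [[-0.51, -0.38, 0.78], [0.75, -0.63, 0.18], [0.42, 0.68, 0.60]] @ diag([1.155071813632498, 0.8642433918956365, 0.5428558417448022]) @ [[0.39,-0.66,0.64],[0.82,-0.05,-0.56],[-0.41,-0.75,-0.52]]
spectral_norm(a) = 1.16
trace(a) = -1.48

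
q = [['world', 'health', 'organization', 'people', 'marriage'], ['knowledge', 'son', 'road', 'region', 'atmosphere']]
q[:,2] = ['organization', 'road']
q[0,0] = 'world'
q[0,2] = 'organization'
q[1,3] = 'region'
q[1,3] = 'region'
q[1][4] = 'atmosphere'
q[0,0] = 'world'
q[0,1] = 'health'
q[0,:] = ['world', 'health', 'organization', 'people', 'marriage']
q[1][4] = 'atmosphere'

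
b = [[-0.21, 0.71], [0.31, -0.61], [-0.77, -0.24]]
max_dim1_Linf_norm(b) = 0.77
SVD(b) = [[0.72, -0.19], [-0.68, 0.02], [0.15, 0.98]] @ diag([1.008343997421409, 0.8063140720985922]) @ [[-0.48, 0.88], [-0.88, -0.48]]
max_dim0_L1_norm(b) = 1.56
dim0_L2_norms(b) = [0.86, 0.97]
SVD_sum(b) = [[-0.34,0.64], [0.33,-0.6], [-0.07,0.14]] + [[0.13, 0.07], [-0.02, -0.01], [-0.70, -0.38]]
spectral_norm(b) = 1.01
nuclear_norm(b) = 1.81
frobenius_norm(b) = 1.29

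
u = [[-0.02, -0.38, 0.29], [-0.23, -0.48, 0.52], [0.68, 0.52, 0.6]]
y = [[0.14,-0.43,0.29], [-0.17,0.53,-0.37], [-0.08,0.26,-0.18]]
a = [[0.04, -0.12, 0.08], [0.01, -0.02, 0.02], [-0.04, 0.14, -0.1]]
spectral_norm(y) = 0.92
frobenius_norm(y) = 0.92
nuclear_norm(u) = 2.05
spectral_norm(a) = 0.23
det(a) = -0.00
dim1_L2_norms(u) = [0.48, 0.74, 1.05]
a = u @ y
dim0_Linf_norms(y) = [0.17, 0.53, 0.37]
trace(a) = -0.08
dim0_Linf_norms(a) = [0.04, 0.14, 0.1]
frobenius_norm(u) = 1.37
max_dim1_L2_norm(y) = 0.67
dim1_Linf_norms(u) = [0.38, 0.52, 0.68]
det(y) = 0.00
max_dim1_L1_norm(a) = 0.28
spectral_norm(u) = 1.06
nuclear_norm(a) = 0.25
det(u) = -0.12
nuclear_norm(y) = 0.93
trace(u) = 0.10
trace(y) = 0.49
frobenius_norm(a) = 0.23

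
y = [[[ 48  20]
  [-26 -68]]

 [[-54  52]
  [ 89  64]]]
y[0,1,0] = -26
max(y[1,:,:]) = 89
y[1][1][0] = 89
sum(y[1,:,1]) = 116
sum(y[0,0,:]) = 68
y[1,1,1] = 64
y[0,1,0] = -26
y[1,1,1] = 64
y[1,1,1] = 64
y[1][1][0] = 89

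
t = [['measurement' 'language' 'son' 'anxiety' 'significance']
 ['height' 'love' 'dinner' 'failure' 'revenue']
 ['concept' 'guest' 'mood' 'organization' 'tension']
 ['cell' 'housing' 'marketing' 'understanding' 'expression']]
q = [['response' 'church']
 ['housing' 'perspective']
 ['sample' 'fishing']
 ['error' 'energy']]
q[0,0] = 'response'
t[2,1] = 'guest'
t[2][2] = 'mood'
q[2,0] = 'sample'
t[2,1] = 'guest'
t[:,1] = ['language', 'love', 'guest', 'housing']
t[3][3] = 'understanding'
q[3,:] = ['error', 'energy']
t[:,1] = ['language', 'love', 'guest', 'housing']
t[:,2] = ['son', 'dinner', 'mood', 'marketing']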